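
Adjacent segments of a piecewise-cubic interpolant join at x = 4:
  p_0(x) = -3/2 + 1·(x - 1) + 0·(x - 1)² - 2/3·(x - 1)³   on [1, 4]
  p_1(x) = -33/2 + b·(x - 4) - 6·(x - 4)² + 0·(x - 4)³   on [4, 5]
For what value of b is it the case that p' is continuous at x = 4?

-17

p_0'(x) = 1 + 0·(x - 1) - 2·(x - 1)², so p_0'(4) = -17. On the right, p_1'(4) = b, so b = -17.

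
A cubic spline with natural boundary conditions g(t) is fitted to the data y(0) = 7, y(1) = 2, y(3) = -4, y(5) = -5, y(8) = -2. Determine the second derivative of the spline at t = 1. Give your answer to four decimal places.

1.5577

With m_i denoting the second derivative at x_i, h_i = 1, 2, 2, 3, and Δ_i = (y_(i+1) − y_i)/h_i = -5, -3, -1/2, 1:
  1·m_0 + 6·m_1 + 2·m_2 = 6(Δ_1 - Δ_0) = 12
  2·m_1 + 8·m_2 + 2·m_3 = 6(Δ_2 - Δ_1) = 15
  2·m_2 + 10·m_3 + 3·m_4 = 6(Δ_3 - Δ_2) = 9
Natural end conditions: m_0 = m_4 = 0.
Hence m_0 = 0, m_1 = 81/52, m_2 = 69/52, m_3 = 33/52, m_4 = 0.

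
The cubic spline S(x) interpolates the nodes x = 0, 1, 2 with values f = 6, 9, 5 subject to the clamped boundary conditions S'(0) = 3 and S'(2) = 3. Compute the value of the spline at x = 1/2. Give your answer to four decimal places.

8.1563

Put M_i = S'' at the i-th knot. Here h = (1, 1) and Δ = (3, -4), so the interior equations h_(i-1)·M_(i-1) + 2(h_(i-1)+h_i)·M_i + h_i·M_(i+1) = 6(Δ_i − Δ_(i-1)) read
  1·M_0 + 4·M_1 + 1·M_2 = 6(Δ_1 - Δ_0) = -42
Clamped end conditions give two more equations: 2h_0·M_0 + h_0·M_1 = 6(Δ_0 - S'(0)) = 0 and h_1·M_1 + 2h_1·M_2 = 6(S'(2) - Δ_1) = 42.
Solving: M_0 = 21/2, M_1 = -21, M_2 = 63/2.
On [0, 1], S(x) = 6 + 3·x + 21/4·x² - 21/4·x³.
With x = 1/2: S(1/2) = 261/32.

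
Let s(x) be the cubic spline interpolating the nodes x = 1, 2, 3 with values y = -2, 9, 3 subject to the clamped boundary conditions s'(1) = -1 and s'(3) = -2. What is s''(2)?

With σ_i denoting the second derivative at x_i, h_i = 1, 1, and Δ_i = (y_(i+1) − y_i)/h_i = 11, -6:
  1·σ_0 + 4·σ_1 + 1·σ_2 = 6(Δ_1 - Δ_0) = -102
Clamped end conditions give two more equations: 2h_0·σ_0 + h_0·σ_1 = 6(Δ_0 - s'(1)) = 72 and h_1·σ_1 + 2h_1·σ_2 = 6(s'(3) - Δ_1) = 24.
Hence σ_0 = 61, σ_1 = -50, σ_2 = 37.

-50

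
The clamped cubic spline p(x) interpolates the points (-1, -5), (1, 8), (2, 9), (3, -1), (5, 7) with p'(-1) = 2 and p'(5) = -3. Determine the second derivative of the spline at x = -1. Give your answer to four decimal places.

With m_i denoting the second derivative at x_i, h_i = 2, 1, 1, 2, and Δ_i = (y_(i+1) − y_i)/h_i = 13/2, 1, -10, 4:
  2·m_0 + 6·m_1 + 1·m_2 = 6(Δ_1 - Δ_0) = -33
  1·m_1 + 4·m_2 + 1·m_3 = 6(Δ_2 - Δ_1) = -66
  1·m_2 + 6·m_3 + 2·m_4 = 6(Δ_3 - Δ_2) = 84
Clamped end conditions give two more equations: 2h_0·m_0 + h_0·m_1 = 6(Δ_0 - p'(-1)) = 27 and h_3·m_3 + 2h_3·m_4 = 6(p'(5) - Δ_3) = -42.
Solving: m_0 = 1109/120, m_1 = -299/60, m_2 = -259/12, m_3 = 1519/60, m_4 = -2779/120.

9.2417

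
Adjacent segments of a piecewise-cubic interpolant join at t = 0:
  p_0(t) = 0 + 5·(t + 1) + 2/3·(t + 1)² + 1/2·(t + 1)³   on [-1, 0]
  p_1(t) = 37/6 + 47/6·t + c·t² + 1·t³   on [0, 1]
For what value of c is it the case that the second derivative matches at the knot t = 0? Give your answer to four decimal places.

p_0''(t) = 4/3 + 3·(t + 1), so p_0''(0) = 13/3. On the right, p_1''(0) = 2c, so c = 13/6.

2.1667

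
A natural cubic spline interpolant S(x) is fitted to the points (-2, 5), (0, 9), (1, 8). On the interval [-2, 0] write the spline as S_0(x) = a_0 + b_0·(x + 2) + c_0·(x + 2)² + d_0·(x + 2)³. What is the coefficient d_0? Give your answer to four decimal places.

Write M_i for S''(x_i). With h_i = 2, 1 and divided differences Δ_i = 2, -1, the continuity of S' gives the tridiagonal system
  2·M_0 + 6·M_1 + 1·M_2 = 6(Δ_1 - Δ_0) = -18
Natural end conditions: M_0 = M_2 = 0.
Solving: M_0 = 0, M_1 = -3, M_2 = 0.
On [-2, 0], with S_0(x) = a_0 + b_0·(x + 2) + c_0·(x + 2)² + d_0·(x + 2)³: c_0 = M_0/2 = 0, d_0 = (M_1 - M_0)/(6h_0) = -1/4, b_0 = Δ_0 - h_0(2M_0 + M_1)/6 = 3.

-0.2500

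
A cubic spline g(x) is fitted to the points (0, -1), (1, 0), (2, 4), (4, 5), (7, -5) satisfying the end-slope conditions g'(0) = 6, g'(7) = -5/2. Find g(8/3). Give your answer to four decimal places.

Let σ_i = g''(x_i). Step sizes h_i = 1, 1, 2, 3; slopes of the chords Δ_i = (y_(i+1) - y_i)/h_i = 1, 4, 1/2, -10/3.
  1·σ_0 + 4·σ_1 + 1·σ_2 = 6(Δ_1 - Δ_0) = 18
  1·σ_1 + 6·σ_2 + 2·σ_3 = 6(Δ_2 - Δ_1) = -21
  2·σ_2 + 10·σ_3 + 3·σ_4 = 6(Δ_3 - Δ_2) = -23
Clamped end conditions give two more equations: 2h_0·σ_0 + h_0·σ_1 = 6(Δ_0 - g'(0)) = -30 and h_3·σ_3 + 2h_3·σ_4 = 6(g'(7) - Δ_3) = 5.
Forward elimination and back-substitution give σ_0 = -4239/208, σ_1 = 1119/104, σ_2 = -969/208, σ_3 = -99/52, σ_4 = 557/312.
On [2, 4], g(x) = 4 + 441/104·(x - 2) - 969/416·(x - 2)² + 191/832·(x - 2)³.
With (x - 2) = 2/3: g(8/3) = 8227/1404.

5.8597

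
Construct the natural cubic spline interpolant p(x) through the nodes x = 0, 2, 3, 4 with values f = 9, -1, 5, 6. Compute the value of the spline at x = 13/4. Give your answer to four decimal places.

Let m_i = p''(x_i). Step sizes h_i = 2, 1, 1; slopes of the chords Δ_i = (y_(i+1) - y_i)/h_i = -5, 6, 1.
  2·m_0 + 6·m_1 + 1·m_2 = 6(Δ_1 - Δ_0) = 66
  1·m_1 + 4·m_2 + 1·m_3 = 6(Δ_2 - Δ_1) = -30
Natural end conditions: m_0 = m_3 = 0.
Solving: m_0 = 0, m_1 = 294/23, m_2 = -246/23, m_3 = 0.
On [3, 4], p(x) = 5 + 105/23·(x - 3) - 123/23·(x - 3)² + 41/23·(x - 3)³.
With (x - 3) = 1/4: p(13/4) = 8589/1472.

5.8349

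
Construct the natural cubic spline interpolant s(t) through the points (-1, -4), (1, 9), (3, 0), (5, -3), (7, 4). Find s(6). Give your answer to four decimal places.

With M_i denoting the second derivative at x_i, h_i = 2, 2, 2, 2, and Δ_i = (y_(i+1) − y_i)/h_i = 13/2, -9/2, -3/2, 7/2:
  2·M_0 + 8·M_1 + 2·M_2 = 6(Δ_1 - Δ_0) = -66
  2·M_1 + 8·M_2 + 2·M_3 = 6(Δ_2 - Δ_1) = 18
  2·M_2 + 8·M_3 + 2·M_4 = 6(Δ_3 - Δ_2) = 30
Natural end conditions: M_0 = M_4 = 0.
Hence M_0 = 0, M_1 = -129/14, M_2 = 27/7, M_3 = 39/14, M_4 = 0.
On [5, 7], s(t) = -3 + 23/14·(t - 5) + 39/28·(t - 5)² - 13/56·(t - 5)³.
With (t - 5) = 1: s(6) = -11/56.

-0.1964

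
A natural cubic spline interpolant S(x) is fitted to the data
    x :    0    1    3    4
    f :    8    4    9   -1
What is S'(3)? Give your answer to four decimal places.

-4.5000

Write σ_i for S''(x_i). With h_i = 1, 2, 1 and divided differences Δ_i = -4, 5/2, -10, the continuity of S' gives the tridiagonal system
  1·σ_0 + 6·σ_1 + 2·σ_2 = 6(Δ_1 - Δ_0) = 39
  2·σ_1 + 6·σ_2 + 1·σ_3 = 6(Δ_2 - Δ_1) = -75
Natural end conditions: σ_0 = σ_3 = 0.
Solving the tridiagonal system: σ_0 = 0, σ_1 = 12, σ_2 = -33/2, σ_3 = 0.
On [3, 4], S'(x) = b_2 + 2c_2·(x - 3) + 3d_2·(x - 3)² with b_2 = Δ_2 - h_2(2σ_2 + σ_3)/6 = -9/2, c_2 = σ_2/2 = -33/4, d_2 = (σ_3 - σ_2)/(6h_2) = 11/4. So S'(3) = -9/2.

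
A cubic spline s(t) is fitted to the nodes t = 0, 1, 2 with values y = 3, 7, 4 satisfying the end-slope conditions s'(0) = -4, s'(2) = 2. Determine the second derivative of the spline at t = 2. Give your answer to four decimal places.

28.5000

With M_i denoting the second derivative at x_i, h_i = 1, 1, and Δ_i = (y_(i+1) − y_i)/h_i = 4, -3:
  1·M_0 + 4·M_1 + 1·M_2 = 6(Δ_1 - Δ_0) = -42
Clamped end conditions give two more equations: 2h_0·M_0 + h_0·M_1 = 6(Δ_0 - s'(0)) = 48 and h_1·M_1 + 2h_1·M_2 = 6(s'(2) - Δ_1) = 30.
Hence M_0 = 75/2, M_1 = -27, M_2 = 57/2.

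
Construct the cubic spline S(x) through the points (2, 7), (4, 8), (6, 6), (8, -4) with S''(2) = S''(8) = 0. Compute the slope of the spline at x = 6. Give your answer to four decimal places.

Let M_i = S''(x_i). Step sizes h_i = 2, 2, 2; slopes of the chords Δ_i = (y_(i+1) - y_i)/h_i = 1/2, -1, -5.
  2·M_0 + 8·M_1 + 2·M_2 = 6(Δ_1 - Δ_0) = -9
  2·M_1 + 8·M_2 + 2·M_3 = 6(Δ_2 - Δ_1) = -24
Natural end conditions: M_0 = M_3 = 0.
Solving the tridiagonal system: M_0 = 0, M_1 = -2/5, M_2 = -29/10, M_3 = 0.
On [6, 8], S'(x) = b_2 + 2c_2·(x - 6) + 3d_2·(x - 6)² with b_2 = Δ_2 - h_2(2M_2 + M_3)/6 = -46/15, c_2 = M_2/2 = -29/20, d_2 = (M_3 - M_2)/(6h_2) = 29/120. So S'(6) = -46/15.

-3.0667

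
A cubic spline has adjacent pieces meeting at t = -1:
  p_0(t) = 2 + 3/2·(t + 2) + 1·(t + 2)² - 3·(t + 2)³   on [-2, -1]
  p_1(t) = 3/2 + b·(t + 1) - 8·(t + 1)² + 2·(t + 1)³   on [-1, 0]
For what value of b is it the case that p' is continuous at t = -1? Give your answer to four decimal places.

p_0'(t) = 3/2 + 2·(t + 2) - 9·(t + 2)², so p_0'(-1) = -11/2. On the right, p_1'(-1) = b, so b = -11/2.

-5.5000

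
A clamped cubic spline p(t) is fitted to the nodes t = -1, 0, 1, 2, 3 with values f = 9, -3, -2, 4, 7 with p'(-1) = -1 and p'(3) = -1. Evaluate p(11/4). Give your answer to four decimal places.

Let m_i = p''(x_i). Step sizes h_i = 1, 1, 1, 1; slopes of the chords Δ_i = (y_(i+1) - y_i)/h_i = -12, 1, 6, 3.
  1·m_0 + 4·m_1 + 1·m_2 = 6(Δ_1 - Δ_0) = 78
  1·m_1 + 4·m_2 + 1·m_3 = 6(Δ_2 - Δ_1) = 30
  1·m_2 + 4·m_3 + 1·m_4 = 6(Δ_3 - Δ_2) = -18
Clamped end conditions give two more equations: 2h_0·m_0 + h_0·m_1 = 6(Δ_0 - p'(-1)) = -66 and h_3·m_3 + 2h_3·m_4 = 6(p'(3) - Δ_3) = -24.
Solving the tridiagonal system: m_0 = -342/7, m_1 = 222/7, m_2 = 0, m_3 = -12/7, m_4 = -78/7.
On [2, 3], p(t) = 4 + 38/7·(t - 2) - 6/7·(t - 2)² - 11/7·(t - 2)³.
With (t - 2) = 3/4: p(11/4) = 3103/448.

6.9263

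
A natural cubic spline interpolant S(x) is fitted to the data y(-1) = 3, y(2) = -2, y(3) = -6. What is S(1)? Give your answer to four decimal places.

With m_i denoting the second derivative at x_i, h_i = 3, 1, and Δ_i = (y_(i+1) − y_i)/h_i = -5/3, -4:
  3·m_0 + 8·m_1 + 1·m_2 = 6(Δ_1 - Δ_0) = -14
Natural end conditions: m_0 = m_2 = 0.
Hence m_0 = 0, m_1 = -7/4, m_2 = 0.
On [-1, 2], S(x) = 3 - 19/24·(x + 1) + 0·(x + 1)² - 7/72·(x + 1)³.
With (x + 1) = 2: S(1) = 23/36.

0.6389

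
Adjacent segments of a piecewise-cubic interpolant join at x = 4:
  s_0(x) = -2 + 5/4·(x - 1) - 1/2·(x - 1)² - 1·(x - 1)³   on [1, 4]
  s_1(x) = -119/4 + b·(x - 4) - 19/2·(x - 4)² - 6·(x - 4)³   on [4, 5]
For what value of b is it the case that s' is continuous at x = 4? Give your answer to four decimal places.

-28.7500

s_0'(x) = 5/4 - 1·(x - 1) - 3·(x - 1)², so s_0'(4) = -115/4. On the right, s_1'(4) = b, so b = -115/4.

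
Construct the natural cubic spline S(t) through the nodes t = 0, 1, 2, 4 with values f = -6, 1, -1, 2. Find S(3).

Put σ_i = S'' at the i-th knot. Here h = (1, 1, 2) and Δ = (7, -2, 3/2), so the interior equations h_(i-1)·σ_(i-1) + 2(h_(i-1)+h_i)·σ_i + h_i·σ_(i+1) = 6(Δ_i − Δ_(i-1)) read
  1·σ_0 + 4·σ_1 + 1·σ_2 = 6(Δ_1 - Δ_0) = -54
  1·σ_1 + 6·σ_2 + 2·σ_3 = 6(Δ_2 - Δ_1) = 21
Natural end conditions: σ_0 = σ_3 = 0.
Hence σ_0 = 0, σ_1 = -15, σ_2 = 6, σ_3 = 0.
On [2, 4], S(t) = -1 - 5/2·(t - 2) + 3·(t - 2)² - 1/2·(t - 2)³.
With (t - 2) = 1: S(3) = -1.

-1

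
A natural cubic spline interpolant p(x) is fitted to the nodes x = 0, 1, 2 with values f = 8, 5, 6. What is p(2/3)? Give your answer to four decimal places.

Let m_i = p''(x_i). Step sizes h_i = 1, 1; slopes of the chords Δ_i = (y_(i+1) - y_i)/h_i = -3, 1.
  1·m_0 + 4·m_1 + 1·m_2 = 6(Δ_1 - Δ_0) = 24
Natural end conditions: m_0 = m_2 = 0.
Forward elimination and back-substitution give m_0 = 0, m_1 = 6, m_2 = 0.
On [0, 1], p(x) = 8 - 4·x + 0·x² + 1·x³.
With x = 2/3: p(2/3) = 152/27.

5.6296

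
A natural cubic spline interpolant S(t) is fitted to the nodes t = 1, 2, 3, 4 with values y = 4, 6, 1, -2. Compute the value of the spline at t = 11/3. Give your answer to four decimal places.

-1.2963

Write M_i for S''(x_i). With h_i = 1, 1, 1 and divided differences Δ_i = 2, -5, -3, the continuity of S' gives the tridiagonal system
  1·M_0 + 4·M_1 + 1·M_2 = 6(Δ_1 - Δ_0) = -42
  1·M_1 + 4·M_2 + 1·M_3 = 6(Δ_2 - Δ_1) = 12
Natural end conditions: M_0 = M_3 = 0.
Solving the tridiagonal system: M_0 = 0, M_1 = -12, M_2 = 6, M_3 = 0.
On [3, 4], S(t) = 1 - 5·(t - 3) + 3·(t - 3)² - 1·(t - 3)³.
With (t - 3) = 2/3: S(11/3) = -35/27.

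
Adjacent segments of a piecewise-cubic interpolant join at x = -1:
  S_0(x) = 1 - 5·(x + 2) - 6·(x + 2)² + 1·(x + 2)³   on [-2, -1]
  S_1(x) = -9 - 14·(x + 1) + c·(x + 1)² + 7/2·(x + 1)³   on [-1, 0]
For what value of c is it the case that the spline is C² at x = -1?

-3

S_0''(x) = -12 + 6·(x + 2), so S_0''(-1) = -6. On the right, S_1''(-1) = 2c, so c = -3.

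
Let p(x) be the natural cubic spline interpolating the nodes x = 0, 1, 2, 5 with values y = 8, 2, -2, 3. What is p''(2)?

Let m_i = p''(x_i). Step sizes h_i = 1, 1, 3; slopes of the chords Δ_i = (y_(i+1) - y_i)/h_i = -6, -4, 5/3.
  1·m_0 + 4·m_1 + 1·m_2 = 6(Δ_1 - Δ_0) = 12
  1·m_1 + 8·m_2 + 3·m_3 = 6(Δ_2 - Δ_1) = 34
Natural end conditions: m_0 = m_3 = 0.
Solving the tridiagonal system: m_0 = 0, m_1 = 2, m_2 = 4, m_3 = 0.

4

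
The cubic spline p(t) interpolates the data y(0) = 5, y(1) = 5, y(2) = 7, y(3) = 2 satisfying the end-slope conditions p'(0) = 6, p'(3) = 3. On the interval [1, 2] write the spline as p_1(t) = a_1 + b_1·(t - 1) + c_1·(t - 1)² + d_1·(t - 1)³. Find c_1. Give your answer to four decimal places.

7.6000

Let σ_i = p''(x_i). Step sizes h_i = 1, 1, 1; slopes of the chords Δ_i = (y_(i+1) - y_i)/h_i = 0, 2, -5.
  1·σ_0 + 4·σ_1 + 1·σ_2 = 6(Δ_1 - Δ_0) = 12
  1·σ_1 + 4·σ_2 + 1·σ_3 = 6(Δ_2 - Δ_1) = -42
Clamped end conditions give two more equations: 2h_0·σ_0 + h_0·σ_1 = 6(Δ_0 - p'(0)) = -36 and h_2·σ_2 + 2h_2·σ_3 = 6(p'(3) - Δ_2) = 48.
Forward elimination and back-substitution give σ_0 = -128/5, σ_1 = 76/5, σ_2 = -116/5, σ_3 = 178/5.
On [1, 2], with p_1(t) = a_1 + b_1·(t - 1) + c_1·(t - 1)² + d_1·(t - 1)³: c_1 = σ_1/2 = 38/5, d_1 = (σ_2 - σ_1)/(6h_1) = -32/5, b_1 = Δ_1 - h_1(2σ_1 + σ_2)/6 = 4/5.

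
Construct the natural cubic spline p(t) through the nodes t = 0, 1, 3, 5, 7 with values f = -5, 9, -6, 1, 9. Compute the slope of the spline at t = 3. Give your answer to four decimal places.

With M_i denoting the second derivative at x_i, h_i = 1, 2, 2, 2, and Δ_i = (y_(i+1) − y_i)/h_i = 14, -15/2, 7/2, 4:
  1·M_0 + 6·M_1 + 2·M_2 = 6(Δ_1 - Δ_0) = -129
  2·M_1 + 8·M_2 + 2·M_3 = 6(Δ_2 - Δ_1) = 66
  2·M_2 + 8·M_3 + 2·M_4 = 6(Δ_3 - Δ_2) = 3
Natural end conditions: M_0 = M_4 = 0.
Solving the tridiagonal system: M_0 = 0, M_1 = -1098/41, M_2 = 1299/82, M_3 = -147/41, M_4 = 0.
On [3, 5], p'(t) = b_2 + 2c_2·(t - 3) + 3d_2·(t - 3)² with b_2 = Δ_2 - h_2(2M_2 + M_3)/6 = -481/82, c_2 = M_2/2 = 1299/164, d_2 = (M_3 - M_2)/(6h_2) = -531/328. So p'(3) = -481/82.

-5.8659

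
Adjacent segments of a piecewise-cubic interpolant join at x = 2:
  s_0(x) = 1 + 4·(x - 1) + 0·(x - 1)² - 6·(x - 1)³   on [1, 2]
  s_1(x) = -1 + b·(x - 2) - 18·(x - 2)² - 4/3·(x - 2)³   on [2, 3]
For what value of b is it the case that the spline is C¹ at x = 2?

-14

s_0'(x) = 4 + 0·(x - 1) - 18·(x - 1)², so s_0'(2) = -14. On the right, s_1'(2) = b, so b = -14.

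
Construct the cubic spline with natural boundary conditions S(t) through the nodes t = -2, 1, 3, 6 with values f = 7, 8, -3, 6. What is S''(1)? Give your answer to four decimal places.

Let M_i = S''(x_i). Step sizes h_i = 3, 2, 3; slopes of the chords Δ_i = (y_(i+1) - y_i)/h_i = 1/3, -11/2, 3.
  3·M_0 + 10·M_1 + 2·M_2 = 6(Δ_1 - Δ_0) = -35
  2·M_1 + 10·M_2 + 3·M_3 = 6(Δ_2 - Δ_1) = 51
Natural end conditions: M_0 = M_3 = 0.
Forward elimination and back-substitution give M_0 = 0, M_1 = -113/24, M_2 = 145/24, M_3 = 0.

-4.7083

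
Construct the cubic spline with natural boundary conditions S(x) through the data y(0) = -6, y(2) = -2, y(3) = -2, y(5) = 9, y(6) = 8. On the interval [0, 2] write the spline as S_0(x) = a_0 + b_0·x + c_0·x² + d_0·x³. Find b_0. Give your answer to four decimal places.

Put m_i = S'' at the i-th knot. Here h = (2, 1, 2, 1) and Δ = (2, 0, 11/2, -1), so the interior equations h_(i-1)·m_(i-1) + 2(h_(i-1)+h_i)·m_i + h_i·m_(i+1) = 6(Δ_i − Δ_(i-1)) read
  2·m_0 + 6·m_1 + 1·m_2 = 6(Δ_1 - Δ_0) = -12
  1·m_1 + 6·m_2 + 2·m_3 = 6(Δ_2 - Δ_1) = 33
  2·m_2 + 6·m_3 + 1·m_4 = 6(Δ_3 - Δ_2) = -39
Natural end conditions: m_0 = m_4 = 0.
Solving the tridiagonal system: m_0 = 0, m_1 = -110/31, m_2 = 288/31, m_3 = -595/62, m_4 = 0.
On [0, 2], with S_0(x) = a_0 + b_0·x + c_0·x² + d_0·x³: c_0 = m_0/2 = 0, d_0 = (m_1 - m_0)/(6h_0) = -55/186, b_0 = Δ_0 - h_0(2m_0 + m_1)/6 = 296/93.

3.1828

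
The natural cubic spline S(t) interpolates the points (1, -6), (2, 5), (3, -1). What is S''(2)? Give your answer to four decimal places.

Let M_i = S''(x_i). Step sizes h_i = 1, 1; slopes of the chords Δ_i = (y_(i+1) - y_i)/h_i = 11, -6.
  1·M_0 + 4·M_1 + 1·M_2 = 6(Δ_1 - Δ_0) = -102
Natural end conditions: M_0 = M_2 = 0.
Solving: M_0 = 0, M_1 = -51/2, M_2 = 0.

-25.5000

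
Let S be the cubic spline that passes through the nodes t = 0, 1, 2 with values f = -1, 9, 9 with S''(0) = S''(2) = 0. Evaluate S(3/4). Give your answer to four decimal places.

7.3203

Put m_i = S'' at the i-th knot. Here h = (1, 1) and Δ = (10, 0), so the interior equations h_(i-1)·m_(i-1) + 2(h_(i-1)+h_i)·m_i + h_i·m_(i+1) = 6(Δ_i − Δ_(i-1)) read
  1·m_0 + 4·m_1 + 1·m_2 = 6(Δ_1 - Δ_0) = -60
Natural end conditions: m_0 = m_2 = 0.
Hence m_0 = 0, m_1 = -15, m_2 = 0.
On [0, 1], S(t) = -1 + 25/2·t + 0·t² - 5/2·t³.
With t = 3/4: S(3/4) = 937/128.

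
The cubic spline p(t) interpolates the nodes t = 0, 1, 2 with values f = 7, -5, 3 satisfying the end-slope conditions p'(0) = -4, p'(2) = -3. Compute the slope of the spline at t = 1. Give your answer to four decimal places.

Write M_i for p''(x_i). With h_i = 1, 1 and divided differences Δ_i = -12, 8, the continuity of p' gives the tridiagonal system
  1·M_0 + 4·M_1 + 1·M_2 = 6(Δ_1 - Δ_0) = 120
Clamped end conditions give two more equations: 2h_0·M_0 + h_0·M_1 = 6(Δ_0 - p'(0)) = -48 and h_1·M_1 + 2h_1·M_2 = 6(p'(2) - Δ_1) = -66.
Hence M_0 = -107/2, M_1 = 59, M_2 = -125/2.
On [1, 2], p'(t) = b_1 + 2c_1·(t - 1) + 3d_1·(t - 1)² with b_1 = Δ_1 - h_1(2M_1 + M_2)/6 = -5/4, c_1 = M_1/2 = 59/2, d_1 = (M_2 - M_1)/(6h_1) = -81/4. So p'(1) = -5/4.

-1.2500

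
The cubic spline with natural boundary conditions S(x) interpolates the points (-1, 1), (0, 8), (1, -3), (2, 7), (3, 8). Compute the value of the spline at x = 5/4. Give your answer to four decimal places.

With m_i denoting the second derivative at x_i, h_i = 1, 1, 1, 1, and Δ_i = (y_(i+1) − y_i)/h_i = 7, -11, 10, 1:
  1·m_0 + 4·m_1 + 1·m_2 = 6(Δ_1 - Δ_0) = -108
  1·m_1 + 4·m_2 + 1·m_3 = 6(Δ_2 - Δ_1) = 126
  1·m_2 + 4·m_3 + 1·m_4 = 6(Δ_3 - Δ_2) = -54
Natural end conditions: m_0 = m_4 = 0.
Forward elimination and back-substitution give m_0 = 0, m_1 = -1089/28, m_2 = 333/7, m_3 = -711/28, m_4 = 0.
On [1, 2], S(x) = -3 - 13/8·(x - 1) + 333/14·(x - 1)² - 681/56·(x - 1)³.
With (x - 1) = 1/4: S(5/4) = -7561/3584.

-2.1097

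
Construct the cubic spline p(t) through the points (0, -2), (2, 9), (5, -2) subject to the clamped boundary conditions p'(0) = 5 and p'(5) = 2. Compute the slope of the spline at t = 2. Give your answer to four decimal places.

0.8500

Put m_i = p'' at the i-th knot. Here h = (2, 3) and Δ = (11/2, -11/3), so the interior equations h_(i-1)·m_(i-1) + 2(h_(i-1)+h_i)·m_i + h_i·m_(i+1) = 6(Δ_i − Δ_(i-1)) read
  2·m_0 + 10·m_1 + 3·m_2 = 6(Δ_1 - Δ_0) = -55
Clamped end conditions give two more equations: 2h_0·m_0 + h_0·m_1 = 6(Δ_0 - p'(0)) = 3 and h_1·m_1 + 2h_1·m_2 = 6(p'(5) - Δ_1) = 34.
Forward elimination and back-substitution give m_0 = 113/20, m_1 = -49/5, m_2 = 317/30.
On [2, 5], p'(t) = b_1 + 2c_1·(t - 2) + 3d_1·(t - 2)² with b_1 = Δ_1 - h_1(2m_1 + m_2)/6 = 17/20, c_1 = m_1/2 = -49/10, d_1 = (m_2 - m_1)/(6h_1) = 611/540. So p'(2) = 17/20.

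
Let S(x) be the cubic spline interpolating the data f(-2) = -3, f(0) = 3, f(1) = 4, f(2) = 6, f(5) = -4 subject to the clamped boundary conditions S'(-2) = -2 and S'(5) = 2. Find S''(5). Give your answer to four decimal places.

9.4219

Let M_i = S''(x_i). Step sizes h_i = 2, 1, 1, 3; slopes of the chords Δ_i = (y_(i+1) - y_i)/h_i = 3, 1, 2, -10/3.
  2·M_0 + 6·M_1 + 1·M_2 = 6(Δ_1 - Δ_0) = -12
  1·M_1 + 4·M_2 + 1·M_3 = 6(Δ_2 - Δ_1) = 6
  1·M_2 + 8·M_3 + 3·M_4 = 6(Δ_3 - Δ_2) = -32
Clamped end conditions give two more equations: 2h_0·M_0 + h_0·M_1 = 6(Δ_0 - S'(-2)) = 30 and h_3·M_3 + 2h_3·M_4 = 6(S'(5) - Δ_3) = 32.
Forward elimination and back-substitution give M_0 = 1693/158, M_1 = -508/79, M_2 = 407/79, M_3 = -646/79, M_4 = 2233/237.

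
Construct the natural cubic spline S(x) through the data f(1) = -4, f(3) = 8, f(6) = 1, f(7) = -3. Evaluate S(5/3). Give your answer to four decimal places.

1.0294

Let m_i = S''(x_i). Step sizes h_i = 2, 3, 1; slopes of the chords Δ_i = (y_(i+1) - y_i)/h_i = 6, -7/3, -4.
  2·m_0 + 10·m_1 + 3·m_2 = 6(Δ_1 - Δ_0) = -50
  3·m_1 + 8·m_2 + 1·m_3 = 6(Δ_2 - Δ_1) = -10
Natural end conditions: m_0 = m_3 = 0.
Solving the tridiagonal system: m_0 = 0, m_1 = -370/71, m_2 = 50/71, m_3 = 0.
On [1, 3], S(x) = -4 + 1648/213·(x - 1) + 0·(x - 1)² - 185/426·(x - 1)³.
With (x - 1) = 2/3: S(5/3) = 5920/5751.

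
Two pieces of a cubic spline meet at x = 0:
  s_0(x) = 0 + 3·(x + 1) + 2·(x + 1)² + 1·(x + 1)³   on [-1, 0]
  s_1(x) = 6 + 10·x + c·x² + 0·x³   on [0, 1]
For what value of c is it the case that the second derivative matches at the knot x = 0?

s_0''(x) = 4 + 6·(x + 1), so s_0''(0) = 10. On the right, s_1''(0) = 2c, so c = 5.

5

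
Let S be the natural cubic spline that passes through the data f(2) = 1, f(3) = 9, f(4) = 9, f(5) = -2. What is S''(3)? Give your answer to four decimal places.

Let σ_i = S''(x_i). Step sizes h_i = 1, 1, 1; slopes of the chords Δ_i = (y_(i+1) - y_i)/h_i = 8, 0, -11.
  1·σ_0 + 4·σ_1 + 1·σ_2 = 6(Δ_1 - Δ_0) = -48
  1·σ_1 + 4·σ_2 + 1·σ_3 = 6(Δ_2 - Δ_1) = -66
Natural end conditions: σ_0 = σ_3 = 0.
Solving: σ_0 = 0, σ_1 = -42/5, σ_2 = -72/5, σ_3 = 0.

-8.4000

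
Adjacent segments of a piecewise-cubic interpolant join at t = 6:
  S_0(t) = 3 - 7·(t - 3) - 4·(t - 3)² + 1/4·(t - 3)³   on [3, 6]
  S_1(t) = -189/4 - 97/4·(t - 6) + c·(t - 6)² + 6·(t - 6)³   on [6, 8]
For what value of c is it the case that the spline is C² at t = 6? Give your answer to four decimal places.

S_0''(t) = -8 + 3/2·(t - 3), so S_0''(6) = -7/2. On the right, S_1''(6) = 2c, so c = -7/4.

-1.7500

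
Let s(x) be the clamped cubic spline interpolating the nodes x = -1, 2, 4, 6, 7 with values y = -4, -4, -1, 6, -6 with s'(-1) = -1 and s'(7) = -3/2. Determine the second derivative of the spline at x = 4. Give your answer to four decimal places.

Write σ_i for s''(x_i). With h_i = 3, 2, 2, 1 and divided differences Δ_i = 0, 3/2, 7/2, -12, the continuity of s' gives the tridiagonal system
  3·σ_0 + 10·σ_1 + 2·σ_2 = 6(Δ_1 - Δ_0) = 9
  2·σ_1 + 8·σ_2 + 2·σ_3 = 6(Δ_2 - Δ_1) = 12
  2·σ_2 + 6·σ_3 + 1·σ_4 = 6(Δ_3 - Δ_2) = -93
Clamped end conditions give two more equations: 2h_0·σ_0 + h_0·σ_1 = 6(Δ_0 - s'(-1)) = 6 and h_3·σ_3 + 2h_3·σ_4 = 6(s'(7) - Δ_3) = 63.
Solving the tridiagonal system: σ_0 = 171/106, σ_1 = -65/53, σ_2 = 1741/212, σ_3 = -1358/53, σ_4 = 4697/106.

8.2123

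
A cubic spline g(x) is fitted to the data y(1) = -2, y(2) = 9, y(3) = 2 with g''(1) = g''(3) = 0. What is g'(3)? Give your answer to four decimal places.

With M_i denoting the second derivative at x_i, h_i = 1, 1, and Δ_i = (y_(i+1) − y_i)/h_i = 11, -7:
  1·M_0 + 4·M_1 + 1·M_2 = 6(Δ_1 - Δ_0) = -108
Natural end conditions: M_0 = M_2 = 0.
Hence M_0 = 0, M_1 = -27, M_2 = 0.
On [2, 3], g'(x) = b_1 + 2c_1·(x - 2) + 3d_1·(x - 2)² with b_1 = Δ_1 - h_1(2M_1 + M_2)/6 = 2, c_1 = M_1/2 = -27/2, d_1 = (M_2 - M_1)/(6h_1) = 9/2. So g'(3) = -23/2.

-11.5000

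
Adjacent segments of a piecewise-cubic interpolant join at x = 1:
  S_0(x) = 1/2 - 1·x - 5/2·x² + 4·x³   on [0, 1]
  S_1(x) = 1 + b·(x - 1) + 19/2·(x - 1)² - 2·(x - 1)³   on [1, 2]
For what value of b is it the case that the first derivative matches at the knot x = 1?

S_0'(x) = -1 - 5·x + 12·x², so S_0'(1) = 6. On the right, S_1'(1) = b, so b = 6.

6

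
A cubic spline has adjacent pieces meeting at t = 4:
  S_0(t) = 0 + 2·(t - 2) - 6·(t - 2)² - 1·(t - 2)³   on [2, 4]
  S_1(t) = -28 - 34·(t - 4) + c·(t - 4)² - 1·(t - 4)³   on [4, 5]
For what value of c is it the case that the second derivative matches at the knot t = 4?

S_0''(t) = -12 - 6·(t - 2), so S_0''(4) = -24. On the right, S_1''(4) = 2c, so c = -12.

-12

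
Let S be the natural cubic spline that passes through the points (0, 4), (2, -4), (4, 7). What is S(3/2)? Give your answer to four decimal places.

With m_i denoting the second derivative at x_i, h_i = 2, 2, and Δ_i = (y_(i+1) − y_i)/h_i = -4, 11/2:
  2·m_0 + 8·m_1 + 2·m_2 = 6(Δ_1 - Δ_0) = 57
Natural end conditions: m_0 = m_2 = 0.
Solving the tridiagonal system: m_0 = 0, m_1 = 57/8, m_2 = 0.
On [0, 2], S(t) = 4 - 51/8·t + 0·t² + 19/32·t³.
With t = 3/2: S(3/2) = -911/256.

-3.5586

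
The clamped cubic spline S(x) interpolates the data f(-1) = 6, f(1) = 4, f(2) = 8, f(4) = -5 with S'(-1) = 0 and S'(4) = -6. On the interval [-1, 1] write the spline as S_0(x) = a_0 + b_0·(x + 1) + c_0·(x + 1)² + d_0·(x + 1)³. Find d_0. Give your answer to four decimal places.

1.3203

Write m_i for S''(x_i). With h_i = 2, 1, 2 and divided differences Δ_i = -1, 4, -13/2, the continuity of S' gives the tridiagonal system
  2·m_0 + 6·m_1 + 1·m_2 = 6(Δ_1 - Δ_0) = 30
  1·m_1 + 6·m_2 + 2·m_3 = 6(Δ_2 - Δ_1) = -63
Clamped end conditions give two more equations: 2h_0·m_0 + h_0·m_1 = 6(Δ_0 - S'(-1)) = -6 and h_2·m_2 + 2h_2·m_3 = 6(S'(4) - Δ_2) = 3.
Solving the tridiagonal system: m_0 = -201/32, m_1 = 153/16, m_2 = -237/16, m_3 = 261/32.
On [-1, 1], with S_0(x) = a_0 + b_0·(x + 1) + c_0·(x + 1)² + d_0·(x + 1)³: c_0 = m_0/2 = -201/64, d_0 = (m_1 - m_0)/(6h_0) = 169/128, b_0 = Δ_0 - h_0(2m_0 + m_1)/6 = 0.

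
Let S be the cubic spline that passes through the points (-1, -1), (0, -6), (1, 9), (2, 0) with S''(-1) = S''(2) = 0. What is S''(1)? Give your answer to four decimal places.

With m_i denoting the second derivative at x_i, h_i = 1, 1, 1, and Δ_i = (y_(i+1) − y_i)/h_i = -5, 15, -9:
  1·m_0 + 4·m_1 + 1·m_2 = 6(Δ_1 - Δ_0) = 120
  1·m_1 + 4·m_2 + 1·m_3 = 6(Δ_2 - Δ_1) = -144
Natural end conditions: m_0 = m_3 = 0.
Forward elimination and back-substitution give m_0 = 0, m_1 = 208/5, m_2 = -232/5, m_3 = 0.

-46.4000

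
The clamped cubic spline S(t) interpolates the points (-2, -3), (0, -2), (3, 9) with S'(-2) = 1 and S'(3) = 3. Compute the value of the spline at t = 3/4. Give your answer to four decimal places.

0.0352

With M_i denoting the second derivative at x_i, h_i = 2, 3, and Δ_i = (y_(i+1) − y_i)/h_i = 1/2, 11/3:
  2·M_0 + 10·M_1 + 3·M_2 = 6(Δ_1 - Δ_0) = 19
Clamped end conditions give two more equations: 2h_0·M_0 + h_0·M_1 = 6(Δ_0 - S'(-2)) = -3 and h_1·M_1 + 2h_1·M_2 = 6(S'(3) - Δ_1) = -4.
Solving: M_0 = -9/4, M_1 = 3, M_2 = -13/6.
On [0, 3], S(t) = -2 + 7/4·t + 3/2·t² - 31/108·t³.
With t = 3/4: S(3/4) = 9/256.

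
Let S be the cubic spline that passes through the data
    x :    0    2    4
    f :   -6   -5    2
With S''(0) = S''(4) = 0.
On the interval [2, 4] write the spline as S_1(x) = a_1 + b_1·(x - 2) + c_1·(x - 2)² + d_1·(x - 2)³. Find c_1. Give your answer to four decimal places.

1.1250

With σ_i denoting the second derivative at x_i, h_i = 2, 2, and Δ_i = (y_(i+1) − y_i)/h_i = 1/2, 7/2:
  2·σ_0 + 8·σ_1 + 2·σ_2 = 6(Δ_1 - Δ_0) = 18
Natural end conditions: σ_0 = σ_2 = 0.
Solving: σ_0 = 0, σ_1 = 9/4, σ_2 = 0.
On [2, 4], with S_1(x) = a_1 + b_1·(x - 2) + c_1·(x - 2)² + d_1·(x - 2)³: c_1 = σ_1/2 = 9/8, d_1 = (σ_2 - σ_1)/(6h_1) = -3/16, b_1 = Δ_1 - h_1(2σ_1 + σ_2)/6 = 2.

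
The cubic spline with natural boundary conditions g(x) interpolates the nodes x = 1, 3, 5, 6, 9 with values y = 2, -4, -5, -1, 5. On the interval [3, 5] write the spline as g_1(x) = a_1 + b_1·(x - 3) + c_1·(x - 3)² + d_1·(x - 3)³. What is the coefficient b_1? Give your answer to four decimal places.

With m_i denoting the second derivative at x_i, h_i = 2, 2, 1, 3, and Δ_i = (y_(i+1) − y_i)/h_i = -3, -1/2, 4, 2:
  2·m_0 + 8·m_1 + 2·m_2 = 6(Δ_1 - Δ_0) = 15
  2·m_1 + 6·m_2 + 1·m_3 = 6(Δ_2 - Δ_1) = 27
  1·m_2 + 8·m_3 + 3·m_4 = 6(Δ_3 - Δ_2) = -12
Natural end conditions: m_0 = m_4 = 0.
Solving: m_0 = 0, m_1 = 249/344, m_2 = 198/43, m_3 = -357/172, m_4 = 0.
On [3, 5], with g_1(x) = a_1 + b_1·(x - 3) + c_1·(x - 3)² + d_1·(x - 3)³: c_1 = m_1/2 = 249/688, d_1 = (m_2 - m_1)/(6h_1) = 445/1376, b_1 = Δ_1 - h_1(2m_1 + m_2)/6 = -433/172.

-2.5174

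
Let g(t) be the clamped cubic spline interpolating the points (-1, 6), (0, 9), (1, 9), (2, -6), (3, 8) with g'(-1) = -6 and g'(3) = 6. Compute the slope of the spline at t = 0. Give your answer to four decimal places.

7.0714

With σ_i denoting the second derivative at x_i, h_i = 1, 1, 1, 1, and Δ_i = (y_(i+1) − y_i)/h_i = 3, 0, -15, 14:
  1·σ_0 + 4·σ_1 + 1·σ_2 = 6(Δ_1 - Δ_0) = -18
  1·σ_1 + 4·σ_2 + 1·σ_3 = 6(Δ_2 - Δ_1) = -90
  1·σ_2 + 4·σ_3 + 1·σ_4 = 6(Δ_3 - Δ_2) = 174
Clamped end conditions give two more equations: 2h_0·σ_0 + h_0·σ_1 = 6(Δ_0 - g'(-1)) = 54 and h_3·σ_3 + 2h_3·σ_4 = 6(g'(3) - Δ_3) = -48.
Hence σ_0 = 195/7, σ_1 = -12/7, σ_2 = -39, σ_3 = 474/7, σ_4 = -405/7.
On [0, 1], g'(t) = b_1 + 2c_1·t + 3d_1·t² with b_1 = Δ_1 - h_1(2σ_1 + σ_2)/6 = 99/14, c_1 = σ_1/2 = -6/7, d_1 = (σ_2 - σ_1)/(6h_1) = -87/14. So g'(0) = 99/14.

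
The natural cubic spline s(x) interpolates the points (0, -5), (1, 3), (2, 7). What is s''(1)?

-6

Let M_i = s''(x_i). Step sizes h_i = 1, 1; slopes of the chords Δ_i = (y_(i+1) - y_i)/h_i = 8, 4.
  1·M_0 + 4·M_1 + 1·M_2 = 6(Δ_1 - Δ_0) = -24
Natural end conditions: M_0 = M_2 = 0.
Solving: M_0 = 0, M_1 = -6, M_2 = 0.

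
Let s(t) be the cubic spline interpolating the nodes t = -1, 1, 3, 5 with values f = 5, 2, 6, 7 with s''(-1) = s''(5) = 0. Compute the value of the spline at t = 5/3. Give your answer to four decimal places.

2.9432

Write σ_i for s''(x_i). With h_i = 2, 2, 2 and divided differences Δ_i = -3/2, 2, 1/2, the continuity of s' gives the tridiagonal system
  2·σ_0 + 8·σ_1 + 2·σ_2 = 6(Δ_1 - Δ_0) = 21
  2·σ_1 + 8·σ_2 + 2·σ_3 = 6(Δ_2 - Δ_1) = -9
Natural end conditions: σ_0 = σ_3 = 0.
Hence σ_0 = 0, σ_1 = 31/10, σ_2 = -19/10, σ_3 = 0.
On [1, 3], s(t) = 2 + 17/30·(t - 1) + 31/20·(t - 1)² - 5/12·(t - 1)³.
With (t - 1) = 2/3: s(5/3) = 1192/405.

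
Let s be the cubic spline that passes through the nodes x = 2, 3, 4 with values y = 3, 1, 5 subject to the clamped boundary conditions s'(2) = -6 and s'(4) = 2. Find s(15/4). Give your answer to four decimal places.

4.2109

Write M_i for s''(x_i). With h_i = 1, 1 and divided differences Δ_i = -2, 4, the continuity of s' gives the tridiagonal system
  1·M_0 + 4·M_1 + 1·M_2 = 6(Δ_1 - Δ_0) = 36
Clamped end conditions give two more equations: 2h_0·M_0 + h_0·M_1 = 6(Δ_0 - s'(2)) = 24 and h_1·M_1 + 2h_1·M_2 = 6(s'(4) - Δ_1) = -12.
Hence M_0 = 7, M_1 = 10, M_2 = -11.
On [3, 4], s(x) = 1 + 5/2·(x - 3) + 5·(x - 3)² - 7/2·(x - 3)³.
With (x - 3) = 3/4: s(15/4) = 539/128.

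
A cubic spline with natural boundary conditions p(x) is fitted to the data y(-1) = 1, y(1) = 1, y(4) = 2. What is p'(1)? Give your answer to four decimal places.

With σ_i denoting the second derivative at x_i, h_i = 2, 3, and Δ_i = (y_(i+1) − y_i)/h_i = 0, 1/3:
  2·σ_0 + 10·σ_1 + 3·σ_2 = 6(Δ_1 - Δ_0) = 2
Natural end conditions: σ_0 = σ_2 = 0.
Forward elimination and back-substitution give σ_0 = 0, σ_1 = 1/5, σ_2 = 0.
On [1, 4], p'(x) = b_1 + 2c_1·(x - 1) + 3d_1·(x - 1)² with b_1 = Δ_1 - h_1(2σ_1 + σ_2)/6 = 2/15, c_1 = σ_1/2 = 1/10, d_1 = (σ_2 - σ_1)/(6h_1) = -1/90. So p'(1) = 2/15.

0.1333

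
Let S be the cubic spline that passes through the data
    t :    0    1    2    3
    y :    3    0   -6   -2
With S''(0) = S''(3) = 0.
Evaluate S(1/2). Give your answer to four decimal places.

2.0500

Put M_i = S'' at the i-th knot. Here h = (1, 1, 1) and Δ = (-3, -6, 4), so the interior equations h_(i-1)·M_(i-1) + 2(h_(i-1)+h_i)·M_i + h_i·M_(i+1) = 6(Δ_i − Δ_(i-1)) read
  1·M_0 + 4·M_1 + 1·M_2 = 6(Δ_1 - Δ_0) = -18
  1·M_1 + 4·M_2 + 1·M_3 = 6(Δ_2 - Δ_1) = 60
Natural end conditions: M_0 = M_3 = 0.
Forward elimination and back-substitution give M_0 = 0, M_1 = -44/5, M_2 = 86/5, M_3 = 0.
On [0, 1], S(t) = 3 - 23/15·t + 0·t² - 22/15·t³.
With t = 1/2: S(1/2) = 41/20.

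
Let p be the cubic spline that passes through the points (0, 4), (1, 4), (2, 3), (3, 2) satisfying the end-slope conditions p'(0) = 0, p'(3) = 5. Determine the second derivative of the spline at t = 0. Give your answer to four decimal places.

0.1333

Put M_i = p'' at the i-th knot. Here h = (1, 1, 1) and Δ = (0, -1, -1), so the interior equations h_(i-1)·M_(i-1) + 2(h_(i-1)+h_i)·M_i + h_i·M_(i+1) = 6(Δ_i − Δ_(i-1)) read
  1·M_0 + 4·M_1 + 1·M_2 = 6(Δ_1 - Δ_0) = -6
  1·M_1 + 4·M_2 + 1·M_3 = 6(Δ_2 - Δ_1) = 0
Clamped end conditions give two more equations: 2h_0·M_0 + h_0·M_1 = 6(Δ_0 - p'(0)) = 0 and h_2·M_2 + 2h_2·M_3 = 6(p'(3) - Δ_2) = 36.
Forward elimination and back-substitution give M_0 = 2/15, M_1 = -4/15, M_2 = -76/15, M_3 = 308/15.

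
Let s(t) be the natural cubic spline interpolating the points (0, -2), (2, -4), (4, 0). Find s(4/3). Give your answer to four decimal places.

Let M_i = s''(x_i). Step sizes h_i = 2, 2; slopes of the chords Δ_i = (y_(i+1) - y_i)/h_i = -1, 2.
  2·M_0 + 8·M_1 + 2·M_2 = 6(Δ_1 - Δ_0) = 18
Natural end conditions: M_0 = M_2 = 0.
Hence M_0 = 0, M_1 = 9/4, M_2 = 0.
On [0, 2], s(t) = -2 - 7/4·t + 0·t² + 3/16·t³.
With t = 4/3: s(4/3) = -35/9.

-3.8889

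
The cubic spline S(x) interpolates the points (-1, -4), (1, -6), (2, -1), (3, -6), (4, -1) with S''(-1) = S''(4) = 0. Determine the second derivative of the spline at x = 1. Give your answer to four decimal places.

9.7674

Put M_i = S'' at the i-th knot. Here h = (2, 1, 1, 1) and Δ = (-1, 5, -5, 5), so the interior equations h_(i-1)·M_(i-1) + 2(h_(i-1)+h_i)·M_i + h_i·M_(i+1) = 6(Δ_i − Δ_(i-1)) read
  2·M_0 + 6·M_1 + 1·M_2 = 6(Δ_1 - Δ_0) = 36
  1·M_1 + 4·M_2 + 1·M_3 = 6(Δ_2 - Δ_1) = -60
  1·M_2 + 4·M_3 + 1·M_4 = 6(Δ_3 - Δ_2) = 60
Natural end conditions: M_0 = M_4 = 0.
Forward elimination and back-substitution give M_0 = 0, M_1 = 420/43, M_2 = -972/43, M_3 = 888/43, M_4 = 0.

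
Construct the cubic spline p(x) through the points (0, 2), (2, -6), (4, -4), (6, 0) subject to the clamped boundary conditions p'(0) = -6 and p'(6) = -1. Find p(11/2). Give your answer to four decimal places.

-0.0750

With σ_i denoting the second derivative at x_i, h_i = 2, 2, 2, and Δ_i = (y_(i+1) − y_i)/h_i = -4, 1, 2:
  2·σ_0 + 8·σ_1 + 2·σ_2 = 6(Δ_1 - Δ_0) = 30
  2·σ_1 + 8·σ_2 + 2·σ_3 = 6(Δ_2 - Δ_1) = 6
Clamped end conditions give two more equations: 2h_0·σ_0 + h_0·σ_1 = 6(Δ_0 - p'(0)) = 12 and h_2·σ_2 + 2h_2·σ_3 = 6(p'(6) - Δ_2) = -18.
Hence σ_0 = 22/15, σ_1 = 46/15, σ_2 = 19/15, σ_3 = -77/15.
On [4, 6], p(x) = -4 + 43/15·(x - 4) + 19/30·(x - 4)² - 8/15·(x - 4)³.
With (x - 4) = 3/2: p(11/2) = -3/40.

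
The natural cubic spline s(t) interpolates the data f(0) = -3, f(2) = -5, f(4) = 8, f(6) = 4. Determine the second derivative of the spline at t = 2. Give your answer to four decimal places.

With m_i denoting the second derivative at x_i, h_i = 2, 2, 2, and Δ_i = (y_(i+1) − y_i)/h_i = -1, 13/2, -2:
  2·m_0 + 8·m_1 + 2·m_2 = 6(Δ_1 - Δ_0) = 45
  2·m_1 + 8·m_2 + 2·m_3 = 6(Δ_2 - Δ_1) = -51
Natural end conditions: m_0 = m_3 = 0.
Solving the tridiagonal system: m_0 = 0, m_1 = 77/10, m_2 = -83/10, m_3 = 0.

7.7000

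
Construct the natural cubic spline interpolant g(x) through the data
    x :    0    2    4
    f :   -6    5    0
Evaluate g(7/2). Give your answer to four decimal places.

2.1875

Let m_i = g''(x_i). Step sizes h_i = 2, 2; slopes of the chords Δ_i = (y_(i+1) - y_i)/h_i = 11/2, -5/2.
  2·m_0 + 8·m_1 + 2·m_2 = 6(Δ_1 - Δ_0) = -48
Natural end conditions: m_0 = m_2 = 0.
Solving: m_0 = 0, m_1 = -6, m_2 = 0.
On [2, 4], g(x) = 5 + 3/2·(x - 2) - 3·(x - 2)² + 1/2·(x - 2)³.
With (x - 2) = 3/2: g(7/2) = 35/16.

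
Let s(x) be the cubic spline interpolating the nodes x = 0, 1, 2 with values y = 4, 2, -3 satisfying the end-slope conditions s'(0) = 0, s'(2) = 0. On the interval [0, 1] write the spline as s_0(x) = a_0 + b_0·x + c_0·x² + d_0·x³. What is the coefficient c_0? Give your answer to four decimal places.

-0.7500

With M_i denoting the second derivative at x_i, h_i = 1, 1, and Δ_i = (y_(i+1) − y_i)/h_i = -2, -5:
  1·M_0 + 4·M_1 + 1·M_2 = 6(Δ_1 - Δ_0) = -18
Clamped end conditions give two more equations: 2h_0·M_0 + h_0·M_1 = 6(Δ_0 - s'(0)) = -12 and h_1·M_1 + 2h_1·M_2 = 6(s'(2) - Δ_1) = 30.
Solving the tridiagonal system: M_0 = -3/2, M_1 = -9, M_2 = 39/2.
On [0, 1], with s_0(x) = a_0 + b_0·x + c_0·x² + d_0·x³: c_0 = M_0/2 = -3/4, d_0 = (M_1 - M_0)/(6h_0) = -5/4, b_0 = Δ_0 - h_0(2M_0 + M_1)/6 = 0.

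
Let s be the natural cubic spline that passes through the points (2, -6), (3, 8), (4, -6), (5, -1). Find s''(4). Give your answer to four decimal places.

41.6000

With σ_i denoting the second derivative at x_i, h_i = 1, 1, 1, and Δ_i = (y_(i+1) − y_i)/h_i = 14, -14, 5:
  1·σ_0 + 4·σ_1 + 1·σ_2 = 6(Δ_1 - Δ_0) = -168
  1·σ_1 + 4·σ_2 + 1·σ_3 = 6(Δ_2 - Δ_1) = 114
Natural end conditions: σ_0 = σ_3 = 0.
Forward elimination and back-substitution give σ_0 = 0, σ_1 = -262/5, σ_2 = 208/5, σ_3 = 0.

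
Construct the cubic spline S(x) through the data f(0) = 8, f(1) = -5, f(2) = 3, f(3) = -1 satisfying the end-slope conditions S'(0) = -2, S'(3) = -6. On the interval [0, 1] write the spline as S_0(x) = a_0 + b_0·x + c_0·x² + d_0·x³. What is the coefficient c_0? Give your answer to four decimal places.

Let M_i = S''(x_i). Step sizes h_i = 1, 1, 1; slopes of the chords Δ_i = (y_(i+1) - y_i)/h_i = -13, 8, -4.
  1·M_0 + 4·M_1 + 1·M_2 = 6(Δ_1 - Δ_0) = 126
  1·M_1 + 4·M_2 + 1·M_3 = 6(Δ_2 - Δ_1) = -72
Clamped end conditions give two more equations: 2h_0·M_0 + h_0·M_1 = 6(Δ_0 - S'(0)) = -66 and h_2·M_2 + 2h_2·M_3 = 6(S'(3) - Δ_2) = -12.
Solving the tridiagonal system: M_0 = -182/3, M_1 = 166/3, M_2 = -104/3, M_3 = 34/3.
On [0, 1], with S_0(x) = a_0 + b_0·x + c_0·x² + d_0·x³: c_0 = M_0/2 = -91/3, d_0 = (M_1 - M_0)/(6h_0) = 58/3, b_0 = Δ_0 - h_0(2M_0 + M_1)/6 = -2.

-30.3333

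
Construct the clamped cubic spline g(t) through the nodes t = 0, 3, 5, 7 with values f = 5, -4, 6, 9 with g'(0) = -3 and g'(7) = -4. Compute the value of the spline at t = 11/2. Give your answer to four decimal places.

Let M_i = g''(x_i). Step sizes h_i = 3, 2, 2; slopes of the chords Δ_i = (y_(i+1) - y_i)/h_i = -3, 5, 3/2.
  3·M_0 + 10·M_1 + 2·M_2 = 6(Δ_1 - Δ_0) = 48
  2·M_1 + 8·M_2 + 2·M_3 = 6(Δ_2 - Δ_1) = -21
Clamped end conditions give two more equations: 2h_0·M_0 + h_0·M_1 = 6(Δ_0 - g'(0)) = 0 and h_2·M_2 + 2h_2·M_3 = 6(g'(7) - Δ_2) = -33.
Hence M_0 = -115/37, M_1 = 230/37, M_2 = -179/74, M_3 = -521/74.
On [5, 7], g(t) = 6 + 202/37·(t - 5) - 179/148·(t - 5)² - 57/148·(t - 5)³.
With (t - 5) = 1/2: g(11/2) = 9921/1184.

8.3792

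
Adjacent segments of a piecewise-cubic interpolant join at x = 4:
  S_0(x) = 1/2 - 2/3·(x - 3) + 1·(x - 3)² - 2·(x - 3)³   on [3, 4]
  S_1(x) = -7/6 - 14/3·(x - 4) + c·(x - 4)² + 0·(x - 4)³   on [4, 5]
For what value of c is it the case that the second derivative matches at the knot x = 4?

-5

S_0''(x) = 2 - 12·(x - 3), so S_0''(4) = -10. On the right, S_1''(4) = 2c, so c = -5.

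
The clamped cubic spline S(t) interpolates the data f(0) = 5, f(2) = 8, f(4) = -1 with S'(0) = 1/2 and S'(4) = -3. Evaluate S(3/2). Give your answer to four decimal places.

Let M_i = S''(x_i). Step sizes h_i = 2, 2; slopes of the chords Δ_i = (y_(i+1) - y_i)/h_i = 3/2, -9/2.
  2·M_0 + 8·M_1 + 2·M_2 = 6(Δ_1 - Δ_0) = -36
Clamped end conditions give two more equations: 2h_0·M_0 + h_0·M_1 = 6(Δ_0 - S'(0)) = 6 and h_1·M_1 + 2h_1·M_2 = 6(S'(4) - Δ_1) = 9.
Hence M_0 = 41/8, M_1 = -29/4, M_2 = 47/8.
On [0, 2], S(t) = 5 + 1/2·t + 41/16·t² - 33/32·t³.
With t = 3/2: S(3/2) = 2057/256.

8.0352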